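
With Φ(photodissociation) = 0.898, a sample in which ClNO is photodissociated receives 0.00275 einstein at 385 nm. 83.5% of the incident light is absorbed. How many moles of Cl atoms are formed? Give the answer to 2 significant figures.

0.0021 mol

Photons absorbed: 0.835 × 0.00275 = 0.002296 mol.
Product: Φ × n_abs = 0.898 × 0.002296 = 0.002062 mol.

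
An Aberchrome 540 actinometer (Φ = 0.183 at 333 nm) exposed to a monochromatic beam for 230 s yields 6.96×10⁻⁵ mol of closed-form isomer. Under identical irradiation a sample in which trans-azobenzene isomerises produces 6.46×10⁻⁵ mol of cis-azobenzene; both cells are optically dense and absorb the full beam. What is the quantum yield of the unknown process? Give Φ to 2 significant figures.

Photons absorbed by the actinometer: 6.96×10⁻⁵ / 0.183 = 3.803×10⁻⁴ mol.
Φ(unknown) = 6.46×10⁻⁵ / 3.803×10⁻⁴ = 0.17.

Φ = 0.17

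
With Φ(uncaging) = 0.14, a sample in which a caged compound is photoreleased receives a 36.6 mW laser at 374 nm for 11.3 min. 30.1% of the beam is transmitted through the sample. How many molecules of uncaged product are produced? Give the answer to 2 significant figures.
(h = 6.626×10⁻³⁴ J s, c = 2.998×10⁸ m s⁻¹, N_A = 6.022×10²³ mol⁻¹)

4.6×10¹⁸ molecules

Photon energy at 374 nm: hc/λ = (6.626×10⁻³⁴)(2.998×10⁸)/(374×10⁻⁹) = 5.311×10⁻¹⁹ J.
Energy delivered: (36.6 mW)(678 s) = 24.81 J.
Photons incident: 24.81 / 5.311×10⁻¹⁹ = 4.671×10¹⁹, i.e. 4.671×10¹⁹/6.022×10²³ = 7.757×10⁻⁵ mol.
Fraction absorbed: 1 − 30.1/100 = 0.6990.
Photons absorbed: 0.6990 × 7.757×10⁻⁵ = 5.422×10⁻⁵ mol.
Product: Φ × n_abs = 0.14 × 5.422×10⁻⁵ = 7.591×10⁻⁶ mol.
As a count: 7.591×10⁻⁶ × 6.022×10²³ = 4.6×10¹⁸.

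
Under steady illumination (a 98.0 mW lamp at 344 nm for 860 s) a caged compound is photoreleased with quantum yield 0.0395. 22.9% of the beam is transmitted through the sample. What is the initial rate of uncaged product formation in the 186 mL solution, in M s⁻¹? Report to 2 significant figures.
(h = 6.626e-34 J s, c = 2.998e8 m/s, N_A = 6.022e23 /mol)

4.6e-8 M s⁻¹

Photon energy at 344 nm: hc/λ = (6.626e-34)(2.998e8)/(344e-9) = 5.775e-19 J.
Energy delivered: (98.0 mW)(860 s) = 84.28 J.
Photons incident: 84.28 / 5.775e-19 = 1.459e20, i.e. 1.459e20/6.022e23 = 2.423e-4 mol.
Fraction absorbed: 1 − 22.9/100 = 0.7710.
Photons absorbed: 0.7710 × 2.423e-4 = 1.868e-4 mol.
Product formed: 0.0395 × 1.868e-4 = 7.379e-6 mol.
Rate: 7.379e-6 mol / (860 s × 0.186 L) = 4.6e-8 M s⁻¹.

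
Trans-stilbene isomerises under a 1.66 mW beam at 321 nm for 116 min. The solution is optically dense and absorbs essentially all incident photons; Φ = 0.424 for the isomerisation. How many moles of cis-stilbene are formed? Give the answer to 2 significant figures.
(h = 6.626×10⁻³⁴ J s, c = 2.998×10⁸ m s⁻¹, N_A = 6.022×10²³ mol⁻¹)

1.3×10⁻⁵ mol

Photon energy at 321 nm: hc/λ = (6.626×10⁻³⁴)(2.998×10⁸)/(321×10⁻⁹) = 6.188×10⁻¹⁹ J.
Energy delivered: (1.66 mW)(6960 s) = 11.55 J.
Photons incident: 11.55 / 6.188×10⁻¹⁹ = 1.867×10¹⁹, i.e. 1.867×10¹⁹/6.022×10²³ = 3.100×10⁻⁵ mol.
Product: Φ × n_abs = 0.424 × 3.100×10⁻⁵ = 1.314×10⁻⁵ mol.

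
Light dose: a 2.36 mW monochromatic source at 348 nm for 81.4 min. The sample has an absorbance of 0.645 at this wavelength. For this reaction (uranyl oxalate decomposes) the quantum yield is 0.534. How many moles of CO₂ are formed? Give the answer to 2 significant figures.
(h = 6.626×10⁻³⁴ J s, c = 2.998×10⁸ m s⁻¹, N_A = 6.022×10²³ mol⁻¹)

Photon energy at 348 nm: hc/λ = (6.626×10⁻³⁴)(2.998×10⁸)/(348×10⁻⁹) = 5.708×10⁻¹⁹ J.
Energy delivered: (2.36 mW)(4884 s) = 11.53 J.
Photons incident: 11.53 / 5.708×10⁻¹⁹ = 2.020×10¹⁹, i.e. 2.020×10¹⁹/6.022×10²³ = 3.354×10⁻⁵ mol.
Fraction absorbed: 1 − 10^(−0.645) = 0.7735.
Photons absorbed: 0.7735 × 3.354×10⁻⁵ = 2.594×10⁻⁵ mol.
Product: Φ × n_abs = 0.534 × 2.594×10⁻⁵ = 1.385×10⁻⁵ mol.

1.4×10⁻⁵ mol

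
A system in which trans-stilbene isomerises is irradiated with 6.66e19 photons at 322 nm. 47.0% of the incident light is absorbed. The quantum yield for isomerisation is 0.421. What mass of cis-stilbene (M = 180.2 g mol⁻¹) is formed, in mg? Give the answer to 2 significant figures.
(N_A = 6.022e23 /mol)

3.9 mg

Moles of photons: 6.66e19 / 6.022e23 = 1.106e-4 mol.
Photons absorbed: 0.470 × 1.106e-4 = 5.198e-5 mol.
Product: Φ × n_abs = 0.421 × 5.198e-5 = 2.188e-5 mol.
Mass: 2.188e-5 × 180.2 = 0.003943 g = 3.9 mg.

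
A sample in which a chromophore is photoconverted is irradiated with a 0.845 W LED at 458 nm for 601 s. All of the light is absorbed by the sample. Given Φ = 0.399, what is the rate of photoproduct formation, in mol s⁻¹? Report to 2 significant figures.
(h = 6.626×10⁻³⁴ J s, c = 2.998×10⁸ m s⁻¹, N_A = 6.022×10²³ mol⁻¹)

Photon energy at 458 nm: hc/λ = (6.626×10⁻³⁴)(2.998×10⁸)/(458×10⁻⁹) = 4.337×10⁻¹⁹ J.
Energy delivered: (0.845 W)(601 s) = 507.8 J.
Photons incident: 507.8 / 4.337×10⁻¹⁹ = 1.171×10²¹, i.e. 1.171×10²¹/6.022×10²³ = 0.001945 mol.
Product formed: 0.399 × 0.001945 = 7.761×10⁻⁴ mol.
Rate: 7.761×10⁻⁴ / 601 s = 1.3×10⁻⁶ mol s⁻¹.

1.3×10⁻⁶ mol s⁻¹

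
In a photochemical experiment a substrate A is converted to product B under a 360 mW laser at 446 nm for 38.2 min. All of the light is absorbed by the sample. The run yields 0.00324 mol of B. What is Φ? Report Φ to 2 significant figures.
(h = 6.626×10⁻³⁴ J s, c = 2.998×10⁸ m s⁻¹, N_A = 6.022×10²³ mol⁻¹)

Φ = 1.1

Photon energy at 446 nm: hc/λ = (6.626×10⁻³⁴)(2.998×10⁸)/(446×10⁻⁹) = 4.454×10⁻¹⁹ J.
Energy delivered: (360 mW)(2292 s) = 825.1 J.
Photons incident: 825.1 / 4.454×10⁻¹⁹ = 1.852×10²¹, i.e. 1.852×10²¹/6.022×10²³ = 0.003075 mol.
Φ = 0.00324 mol / 0.003075 mol photons = 1.1.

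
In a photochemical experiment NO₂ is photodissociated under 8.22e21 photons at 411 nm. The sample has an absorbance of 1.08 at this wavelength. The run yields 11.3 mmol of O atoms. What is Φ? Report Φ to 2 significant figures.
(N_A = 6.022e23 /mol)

Φ = 0.90

Product: 11.3 mmol = 0.0113 mol.
Moles of photons: 8.22e21 / 6.022e23 = 0.01365 mol.
Fraction absorbed: 1 − 10^(−1.08) = 0.9168.
Photons absorbed: 0.9168 × 0.01365 = 0.01251 mol.
Φ = 0.0113 mol / 0.01251 mol photons = 0.90.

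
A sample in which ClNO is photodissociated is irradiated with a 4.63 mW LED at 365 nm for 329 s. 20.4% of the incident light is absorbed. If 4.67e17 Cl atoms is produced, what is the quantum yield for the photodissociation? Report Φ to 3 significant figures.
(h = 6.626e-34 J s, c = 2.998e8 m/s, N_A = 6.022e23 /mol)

Φ = 0.818

Product: 4.67e17 / 6.022e23 = 7.755e-7 mol.
Photon energy at 365 nm: hc/λ = (6.626e-34)(2.998e8)/(365e-9) = 5.442e-19 J.
Energy delivered: (4.63 mW)(329 s) = 1.523 J.
Photons incident: 1.523 / 5.442e-19 = 2.799e18, i.e. 2.799e18/6.022e23 = 4.648e-6 mol.
Photons absorbed: 0.204 × 4.648e-6 = 9.482e-7 mol.
Φ = 7.755e-7 mol / 9.482e-7 mol photons = 0.818.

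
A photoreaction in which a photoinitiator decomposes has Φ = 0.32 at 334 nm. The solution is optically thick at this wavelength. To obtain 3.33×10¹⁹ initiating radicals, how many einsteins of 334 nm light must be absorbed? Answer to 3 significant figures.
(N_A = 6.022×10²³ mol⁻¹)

Product: 3.33×10¹⁹ / 6.022×10²³ = 5.530×10⁻⁵ mol.
Photons that must be absorbed: 5.530×10⁻⁵ / 0.32 = 1.728×10⁻⁴ mol.

1.73×10⁻⁴ einstein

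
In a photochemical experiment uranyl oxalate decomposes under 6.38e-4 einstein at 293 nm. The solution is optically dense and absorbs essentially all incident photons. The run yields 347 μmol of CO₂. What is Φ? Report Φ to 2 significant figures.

Product: 347 μmol = 3.47e-4 mol.
Φ = 3.47e-4 mol / 6.38e-4 mol photons = 0.54.

Φ = 0.54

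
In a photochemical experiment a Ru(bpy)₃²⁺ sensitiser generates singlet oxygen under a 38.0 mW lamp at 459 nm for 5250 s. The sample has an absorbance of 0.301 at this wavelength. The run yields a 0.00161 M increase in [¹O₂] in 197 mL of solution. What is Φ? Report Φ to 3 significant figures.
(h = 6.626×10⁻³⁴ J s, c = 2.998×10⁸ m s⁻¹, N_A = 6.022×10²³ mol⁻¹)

Φ = 0.829

Product: (0.00161 M)(0.197 L) = 3.172×10⁻⁴ mol.
Photon energy at 459 nm: hc/λ = (6.626×10⁻³⁴)(2.998×10⁸)/(459×10⁻⁹) = 4.328×10⁻¹⁹ J.
Energy delivered: (38.0 mW)(5250 s) = 199.5 J.
Photons incident: 199.5 / 4.328×10⁻¹⁹ = 4.610×10²⁰, i.e. 4.610×10²⁰/6.022×10²³ = 7.655×10⁻⁴ mol.
Fraction absorbed: 1 − 10^(−0.301) = 0.5000.
Photons absorbed: 0.5000 × 7.655×10⁻⁴ = 3.828×10⁻⁴ mol.
Φ = 3.172×10⁻⁴ mol / 3.828×10⁻⁴ mol photons = 0.829.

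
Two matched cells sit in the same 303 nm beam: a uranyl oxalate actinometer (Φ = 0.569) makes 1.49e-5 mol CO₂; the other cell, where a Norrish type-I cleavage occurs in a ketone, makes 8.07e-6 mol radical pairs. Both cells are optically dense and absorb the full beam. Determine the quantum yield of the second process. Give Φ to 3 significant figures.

Photons absorbed by the actinometer: 1.49e-5 / 0.569 = 2.619e-5 mol.
Φ(unknown) = 8.07e-6 / 2.619e-5 = 0.308.

Φ = 0.308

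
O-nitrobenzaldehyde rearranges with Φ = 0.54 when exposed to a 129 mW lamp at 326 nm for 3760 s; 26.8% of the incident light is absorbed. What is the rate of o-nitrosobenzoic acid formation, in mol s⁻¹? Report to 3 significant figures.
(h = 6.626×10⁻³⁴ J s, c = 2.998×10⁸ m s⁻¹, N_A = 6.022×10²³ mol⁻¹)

Photon energy at 326 nm: hc/λ = (6.626×10⁻³⁴)(2.998×10⁸)/(326×10⁻⁹) = 6.093×10⁻¹⁹ J.
Energy delivered: (129 mW)(3760 s) = 485.0 J.
Photons incident: 485.0 / 6.093×10⁻¹⁹ = 7.960×10²⁰, i.e. 7.960×10²⁰/6.022×10²³ = 0.001322 mol.
Photons absorbed: 0.268 × 0.001322 = 3.543×10⁻⁴ mol.
Product formed: 0.54 × 3.543×10⁻⁴ = 1.913×10⁻⁴ mol.
Rate: 1.913×10⁻⁴ / 3760 s = 5.09×10⁻⁸ mol s⁻¹.

5.09×10⁻⁸ mol s⁻¹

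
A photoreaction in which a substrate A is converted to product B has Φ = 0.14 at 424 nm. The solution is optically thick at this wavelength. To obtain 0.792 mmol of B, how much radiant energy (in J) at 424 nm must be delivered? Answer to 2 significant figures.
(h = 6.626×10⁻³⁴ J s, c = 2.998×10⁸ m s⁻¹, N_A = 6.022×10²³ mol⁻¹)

1600 J

Product: 0.792 mmol = 7.92×10⁻⁴ mol.
Photons that must be absorbed: 7.92×10⁻⁴ / 0.14 = 0.005657 mol.
Photon energy: hc/λ = 4.685×10⁻¹⁹ J; per mole, 2.821×10⁵ J mol⁻¹.
Energy required: 0.005657 × 2.821×10⁵ = 1600 J.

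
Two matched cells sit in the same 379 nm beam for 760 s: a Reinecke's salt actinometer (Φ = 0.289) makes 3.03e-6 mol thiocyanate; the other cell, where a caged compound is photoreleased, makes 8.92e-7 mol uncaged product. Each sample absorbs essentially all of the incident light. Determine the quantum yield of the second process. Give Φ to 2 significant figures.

Photons absorbed by the actinometer: 3.03e-6 / 0.289 = 1.048e-5 mol.
Φ(unknown) = 8.92e-7 / 1.048e-5 = 0.085.

Φ = 0.085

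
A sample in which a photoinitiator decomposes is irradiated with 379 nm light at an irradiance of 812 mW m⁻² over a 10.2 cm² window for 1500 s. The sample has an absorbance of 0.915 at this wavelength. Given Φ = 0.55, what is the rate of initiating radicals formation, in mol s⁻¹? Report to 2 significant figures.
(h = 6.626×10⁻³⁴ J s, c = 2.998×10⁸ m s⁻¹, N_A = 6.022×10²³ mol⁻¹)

Photon energy at 379 nm: hc/λ = (6.626×10⁻³⁴)(2.998×10⁸)/(379×10⁻⁹) = 5.241×10⁻¹⁹ J.
Energy delivered: (812 mW m⁻²)(10.2×10⁻⁴ m²)(1500 s) = 1.242 J.
Photons incident: 1.242 / 5.241×10⁻¹⁹ = 2.370×10¹⁸, i.e. 2.370×10¹⁸/6.022×10²³ = 3.936×10⁻⁶ mol.
Fraction absorbed: 1 − 10^(−0.915) = 0.8784.
Photons absorbed: 0.8784 × 3.936×10⁻⁶ = 3.457×10⁻⁶ mol.
Product formed: 0.55 × 3.457×10⁻⁶ = 1.901×10⁻⁶ mol.
Rate: 1.901×10⁻⁶ / 1500 s = 1.3×10⁻⁹ mol s⁻¹.

1.3×10⁻⁹ mol s⁻¹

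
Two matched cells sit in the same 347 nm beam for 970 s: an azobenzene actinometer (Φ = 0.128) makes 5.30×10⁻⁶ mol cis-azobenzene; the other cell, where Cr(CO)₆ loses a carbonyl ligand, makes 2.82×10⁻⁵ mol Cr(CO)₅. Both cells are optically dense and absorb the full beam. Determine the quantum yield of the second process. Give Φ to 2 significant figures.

Φ = 0.68

Photons absorbed by the actinometer: 5.30×10⁻⁶ / 0.128 = 4.141×10⁻⁵ mol.
Φ(unknown) = 2.82×10⁻⁵ / 4.141×10⁻⁵ = 0.68.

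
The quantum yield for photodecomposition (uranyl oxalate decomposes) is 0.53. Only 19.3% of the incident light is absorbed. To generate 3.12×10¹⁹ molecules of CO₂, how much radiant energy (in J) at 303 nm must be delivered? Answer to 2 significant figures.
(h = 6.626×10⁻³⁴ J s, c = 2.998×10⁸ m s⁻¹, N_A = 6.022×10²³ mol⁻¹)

Product: 3.12×10¹⁹ / 6.022×10²³ = 5.181×10⁻⁵ mol.
Photons that must be absorbed: 5.181×10⁻⁵ / 0.53 = 9.775×10⁻⁵ mol.
Incident photons needed: 9.775×10⁻⁵ / 0.193 = 5.065×10⁻⁴ mol.
Photon energy: hc/λ = 6.556×10⁻¹⁹ J; per mole, 3.948×10⁵ J mol⁻¹.
Energy required: 5.065×10⁻⁴ × 3.948×10⁵ = 200 J.

200 J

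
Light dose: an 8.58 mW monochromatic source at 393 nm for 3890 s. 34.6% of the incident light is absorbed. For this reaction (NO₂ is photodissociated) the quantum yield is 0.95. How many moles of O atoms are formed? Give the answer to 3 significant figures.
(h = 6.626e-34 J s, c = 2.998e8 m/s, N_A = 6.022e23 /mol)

Photon energy at 393 nm: hc/λ = (6.626e-34)(2.998e8)/(393e-9) = 5.055e-19 J.
Energy delivered: (8.58 mW)(3890 s) = 33.38 J.
Photons incident: 33.38 / 5.055e-19 = 6.603e19, i.e. 6.603e19/6.022e23 = 1.096e-4 mol.
Photons absorbed: 0.346 × 1.096e-4 = 3.792e-5 mol.
Product: Φ × n_abs = 0.95 × 3.792e-5 = 3.602e-5 mol.

3.60e-5 mol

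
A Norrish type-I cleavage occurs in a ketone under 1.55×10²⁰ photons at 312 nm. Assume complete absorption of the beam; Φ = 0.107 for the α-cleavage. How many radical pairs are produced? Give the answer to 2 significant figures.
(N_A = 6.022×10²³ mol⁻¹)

1.7×10¹⁹ radical pairs

Moles of photons: 1.55×10²⁰ / 6.022×10²³ = 2.574×10⁻⁴ mol.
Product: Φ × n_abs = 0.107 × 2.574×10⁻⁴ = 2.754×10⁻⁵ mol.
As a count: 2.754×10⁻⁵ × 6.022×10²³ = 1.7×10¹⁹.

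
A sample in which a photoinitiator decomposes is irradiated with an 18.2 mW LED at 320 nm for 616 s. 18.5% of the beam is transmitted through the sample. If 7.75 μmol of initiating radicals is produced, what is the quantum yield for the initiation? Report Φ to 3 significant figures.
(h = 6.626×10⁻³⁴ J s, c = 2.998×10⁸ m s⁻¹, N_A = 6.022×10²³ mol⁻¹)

Φ = 0.317

Product: 7.75 μmol = 7.75×10⁻⁶ mol.
Photon energy at 320 nm: hc/λ = (6.626×10⁻³⁴)(2.998×10⁸)/(320×10⁻⁹) = 6.208×10⁻¹⁹ J.
Energy delivered: (18.2 mW)(616 s) = 11.21 J.
Photons incident: 11.21 / 6.208×10⁻¹⁹ = 1.806×10¹⁹, i.e. 1.806×10¹⁹/6.022×10²³ = 2.999×10⁻⁵ mol.
Fraction absorbed: 1 − 18.5/100 = 0.8150.
Photons absorbed: 0.8150 × 2.999×10⁻⁵ = 2.444×10⁻⁵ mol.
Φ = 7.75×10⁻⁶ mol / 2.444×10⁻⁵ mol photons = 0.317.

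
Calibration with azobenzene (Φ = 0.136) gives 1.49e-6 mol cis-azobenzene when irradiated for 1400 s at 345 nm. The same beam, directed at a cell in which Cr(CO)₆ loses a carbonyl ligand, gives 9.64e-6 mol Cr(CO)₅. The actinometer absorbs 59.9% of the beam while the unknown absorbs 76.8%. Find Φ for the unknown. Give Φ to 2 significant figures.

Φ = 0.69

Photons absorbed by the actinometer: 1.49e-6 / 0.136 = 1.096e-5 mol.
Incident flux: 1.096e-5 / 0.599 = 1.830e-5 einstein.
Absorbed by unknown: 0.768 × 1.830e-5 = 1.405e-5 mol.
Φ(unknown) = 9.64e-6 / 1.405e-5 = 0.69.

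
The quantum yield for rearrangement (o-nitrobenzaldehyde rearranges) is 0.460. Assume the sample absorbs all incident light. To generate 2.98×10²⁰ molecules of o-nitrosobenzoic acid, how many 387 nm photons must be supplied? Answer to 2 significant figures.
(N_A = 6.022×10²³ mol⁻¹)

Product: 2.98×10²⁰ / 6.022×10²³ = 4.949×10⁻⁴ mol.
Photons that must be absorbed: 4.949×10⁻⁴ / 0.460 = 0.001076 mol.
Photon count: 0.001076 × 6.022×10²³ = 6.5×10²⁰.

6.5×10²⁰ photons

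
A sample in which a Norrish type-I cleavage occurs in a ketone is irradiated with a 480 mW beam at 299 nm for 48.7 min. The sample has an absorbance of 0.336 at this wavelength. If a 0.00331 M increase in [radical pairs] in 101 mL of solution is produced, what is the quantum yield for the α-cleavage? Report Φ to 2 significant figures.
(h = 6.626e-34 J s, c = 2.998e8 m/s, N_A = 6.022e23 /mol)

Product: (0.00331 M)(0.101 L) = 3.343e-4 mol.
Photon energy at 299 nm: hc/λ = (6.626e-34)(2.998e8)/(299e-9) = 6.644e-19 J.
Energy delivered: (480 mW)(2922 s) = 1403 J.
Photons incident: 1403 / 6.644e-19 = 2.112e21, i.e. 2.112e21/6.022e23 = 0.003507 mol.
Fraction absorbed: 1 − 10^(−0.336) = 0.5387.
Photons absorbed: 0.5387 × 0.003507 = 0.001889 mol.
Φ = 3.343e-4 mol / 0.001889 mol photons = 0.18.

Φ = 0.18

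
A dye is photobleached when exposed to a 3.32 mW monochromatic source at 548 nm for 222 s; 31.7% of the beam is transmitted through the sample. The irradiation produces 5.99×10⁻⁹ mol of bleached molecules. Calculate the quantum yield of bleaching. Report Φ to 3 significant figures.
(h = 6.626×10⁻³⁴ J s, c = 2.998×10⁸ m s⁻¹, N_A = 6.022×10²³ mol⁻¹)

Φ = 0.00260

Photon energy at 548 nm: hc/λ = (6.626×10⁻³⁴)(2.998×10⁸)/(548×10⁻⁹) = 3.625×10⁻¹⁹ J.
Energy delivered: (3.32 mW)(222 s) = 0.7370 J.
Photons incident: 0.7370 / 3.625×10⁻¹⁹ = 2.033×10¹⁸, i.e. 2.033×10¹⁸/6.022×10²³ = 3.376×10⁻⁶ mol.
Fraction absorbed: 1 − 31.7/100 = 0.6830.
Photons absorbed: 0.6830 × 3.376×10⁻⁶ = 2.306×10⁻⁶ mol.
Φ = 5.99×10⁻⁹ mol / 2.306×10⁻⁶ mol photons = 0.00260.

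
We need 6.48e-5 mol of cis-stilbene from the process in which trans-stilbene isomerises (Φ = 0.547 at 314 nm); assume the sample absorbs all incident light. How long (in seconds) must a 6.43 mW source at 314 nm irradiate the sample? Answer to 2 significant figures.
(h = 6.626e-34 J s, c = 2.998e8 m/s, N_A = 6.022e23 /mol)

t ≈ 7000 s

Photons that must be absorbed: 6.48e-5 / 0.547 = 1.185e-4 mol.
Photon energy: hc/λ = 6.326e-19 J; per mole, 3.810e5 J mol⁻¹.
Energy required: 1.185e-4 × 3.810e5 = 45.15 J.
Time: 45.15 J / 0.00643 W = 7000 s.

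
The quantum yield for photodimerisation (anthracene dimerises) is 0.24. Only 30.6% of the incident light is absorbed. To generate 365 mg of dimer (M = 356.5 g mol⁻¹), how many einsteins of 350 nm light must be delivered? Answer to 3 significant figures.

Product: 365 mg / 356.5 g mol⁻¹ = 0.001024 mol.
Photons that must be absorbed: 0.001024 / 0.24 = 0.004267 mol.
Incident photons needed: 0.004267 / 0.306 = 0.01394 mol.

0.0139 einstein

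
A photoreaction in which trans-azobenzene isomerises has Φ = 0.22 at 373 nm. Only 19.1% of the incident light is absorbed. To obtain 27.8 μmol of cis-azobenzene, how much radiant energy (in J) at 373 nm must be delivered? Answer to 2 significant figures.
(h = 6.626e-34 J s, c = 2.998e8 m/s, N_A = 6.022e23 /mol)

210 J

Product: 27.8 μmol = 2.78e-5 mol.
Photons that must be absorbed: 2.78e-5 / 0.22 = 1.264e-4 mol.
Incident photons needed: 1.264e-4 / 0.191 = 6.618e-4 mol.
Photon energy: hc/λ = 5.326e-19 J; per mole, 3.207e5 J mol⁻¹.
Energy required: 6.618e-4 × 3.207e5 = 210 J.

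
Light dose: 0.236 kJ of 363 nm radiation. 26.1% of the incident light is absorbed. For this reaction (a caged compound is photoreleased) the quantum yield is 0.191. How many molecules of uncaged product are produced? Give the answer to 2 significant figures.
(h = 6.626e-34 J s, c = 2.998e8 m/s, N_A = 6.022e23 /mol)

2.1e19 molecules

Photon energy at 363 nm: hc/λ = (6.626e-34)(2.998e8)/(363e-9) = 5.472e-19 J.
Incident energy: 0.236 kJ = 236 J.
Photons incident: 236 / 5.472e-19 = 4.313e20, i.e. 4.313e20/6.022e23 = 7.162e-4 mol.
Photons absorbed: 0.261 × 7.162e-4 = 1.869e-4 mol.
Product: Φ × n_abs = 0.191 × 1.869e-4 = 3.570e-5 mol.
As a count: 3.570e-5 × 6.022e23 = 2.1e19.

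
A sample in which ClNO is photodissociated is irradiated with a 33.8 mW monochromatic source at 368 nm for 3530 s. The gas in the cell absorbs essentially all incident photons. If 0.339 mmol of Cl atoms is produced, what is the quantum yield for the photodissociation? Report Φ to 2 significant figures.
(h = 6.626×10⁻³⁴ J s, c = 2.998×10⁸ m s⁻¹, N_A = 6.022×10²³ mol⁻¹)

Φ = 0.92

Product: 0.339 mmol = 3.39×10⁻⁴ mol.
Photon energy at 368 nm: hc/λ = (6.626×10⁻³⁴)(2.998×10⁸)/(368×10⁻⁹) = 5.398×10⁻¹⁹ J.
Energy delivered: (33.8 mW)(3530 s) = 119.3 J.
Photons incident: 119.3 / 5.398×10⁻¹⁹ = 2.210×10²⁰, i.e. 2.210×10²⁰/6.022×10²³ = 3.670×10⁻⁴ mol.
Φ = 3.39×10⁻⁴ mol / 3.670×10⁻⁴ mol photons = 0.92.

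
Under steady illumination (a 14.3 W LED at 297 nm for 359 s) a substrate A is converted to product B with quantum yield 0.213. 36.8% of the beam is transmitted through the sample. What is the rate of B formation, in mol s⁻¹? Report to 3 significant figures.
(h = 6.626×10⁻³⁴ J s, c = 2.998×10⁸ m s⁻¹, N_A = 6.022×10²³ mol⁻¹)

4.78×10⁻⁶ mol s⁻¹

Photon energy at 297 nm: hc/λ = (6.626×10⁻³⁴)(2.998×10⁸)/(297×10⁻⁹) = 6.688×10⁻¹⁹ J.
Energy delivered: (14.3 W)(359 s) = 5134 J.
Photons incident: 5134 / 6.688×10⁻¹⁹ = 7.676×10²¹, i.e. 7.676×10²¹/6.022×10²³ = 0.01275 mol.
Fraction absorbed: 1 − 36.8/100 = 0.6320.
Photons absorbed: 0.6320 × 0.01275 = 0.008058 mol.
Product formed: 0.213 × 0.008058 = 0.001716 mol.
Rate: 0.001716 / 359 s = 4.78×10⁻⁶ mol s⁻¹.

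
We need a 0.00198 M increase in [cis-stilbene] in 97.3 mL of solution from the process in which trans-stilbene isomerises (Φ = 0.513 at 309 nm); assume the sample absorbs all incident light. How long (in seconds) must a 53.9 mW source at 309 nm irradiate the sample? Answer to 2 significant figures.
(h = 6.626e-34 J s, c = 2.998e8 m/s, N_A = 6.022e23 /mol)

Product: (0.00198 M)(0.0973 L) = 1.927e-4 mol.
Photons that must be absorbed: 1.927e-4 / 0.513 = 3.756e-4 mol.
Photon energy: hc/λ = 6.429e-19 J; per mole, 3.872e5 J mol⁻¹.
Energy required: 3.756e-4 × 3.872e5 = 145.4 J.
Time: 145.4 J / 0.0539 W = 2700 s.

t ≈ 2700 s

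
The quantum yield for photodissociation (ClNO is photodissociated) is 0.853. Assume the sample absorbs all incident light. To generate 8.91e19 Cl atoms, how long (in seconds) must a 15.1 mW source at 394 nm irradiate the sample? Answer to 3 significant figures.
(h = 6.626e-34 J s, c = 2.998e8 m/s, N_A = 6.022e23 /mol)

Product: 8.91e19 / 6.022e23 = 1.480e-4 mol.
Photons that must be absorbed: 1.480e-4 / 0.853 = 1.735e-4 mol.
Photon energy: hc/λ = 5.042e-19 J; per mole, 3.036e5 J mol⁻¹.
Energy required: 1.735e-4 × 3.036e5 = 52.67 J.
Time: 52.67 J / 0.0151 W = 3490 s.

t ≈ 3490 s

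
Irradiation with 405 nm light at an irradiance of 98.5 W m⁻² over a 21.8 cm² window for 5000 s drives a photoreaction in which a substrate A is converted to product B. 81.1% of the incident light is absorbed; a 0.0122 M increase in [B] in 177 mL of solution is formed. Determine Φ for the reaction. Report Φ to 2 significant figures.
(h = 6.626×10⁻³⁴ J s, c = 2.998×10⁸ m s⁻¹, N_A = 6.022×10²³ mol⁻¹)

Φ = 0.73

Product: (0.0122 M)(0.177 L) = 0.002159 mol.
Photon energy at 405 nm: hc/λ = (6.626×10⁻³⁴)(2.998×10⁸)/(405×10⁻⁹) = 4.905×10⁻¹⁹ J.
Energy delivered: (98.5 W m⁻²)(21.8×10⁻⁴ m²)(5000 s) = 1074 J.
Photons incident: 1074 / 4.905×10⁻¹⁹ = 2.190×10²¹, i.e. 2.190×10²¹/6.022×10²³ = 0.003637 mol.
Photons absorbed: 0.811 × 0.003637 = 0.002950 mol.
Φ = 0.002159 mol / 0.002950 mol photons = 0.73.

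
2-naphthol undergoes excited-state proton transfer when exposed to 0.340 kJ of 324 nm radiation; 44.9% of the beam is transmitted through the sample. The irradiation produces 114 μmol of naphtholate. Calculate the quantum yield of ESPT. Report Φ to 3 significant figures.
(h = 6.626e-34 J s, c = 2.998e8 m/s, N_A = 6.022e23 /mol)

Φ = 0.225

Product: 114 μmol = 1.14e-4 mol.
Photon energy at 324 nm: hc/λ = (6.626e-34)(2.998e8)/(324e-9) = 6.131e-19 J.
Incident energy: 0.340 kJ = 340 J.
Photons incident: 340 / 6.131e-19 = 5.546e20, i.e. 5.546e20/6.022e23 = 9.210e-4 mol.
Fraction absorbed: 1 − 44.9/100 = 0.5510.
Photons absorbed: 0.5510 × 9.210e-4 = 5.075e-4 mol.
Φ = 1.14e-4 mol / 5.075e-4 mol photons = 0.225.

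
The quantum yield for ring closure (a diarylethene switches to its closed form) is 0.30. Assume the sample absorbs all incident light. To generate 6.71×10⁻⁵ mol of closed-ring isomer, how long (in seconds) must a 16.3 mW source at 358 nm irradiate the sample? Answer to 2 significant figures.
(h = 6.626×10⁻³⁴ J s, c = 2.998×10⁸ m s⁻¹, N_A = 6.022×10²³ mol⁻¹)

t ≈ 4600 s

Photons that must be absorbed: 6.71×10⁻⁵ / 0.30 = 2.237×10⁻⁴ mol.
Photon energy: hc/λ = 5.549×10⁻¹⁹ J; per mole, 3.342×10⁵ J mol⁻¹.
Energy required: 2.237×10⁻⁴ × 3.342×10⁵ = 74.76 J.
Time: 74.76 J / 0.0163 W = 4600 s.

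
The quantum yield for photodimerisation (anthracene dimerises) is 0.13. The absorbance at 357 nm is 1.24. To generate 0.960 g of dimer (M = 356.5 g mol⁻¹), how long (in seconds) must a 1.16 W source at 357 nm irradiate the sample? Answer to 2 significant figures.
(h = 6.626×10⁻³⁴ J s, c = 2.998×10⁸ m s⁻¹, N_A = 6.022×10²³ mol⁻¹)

t ≈ 6300 s

Product: 0.960 g / 356.5 g mol⁻¹ = 0.002693 mol.
Photons that must be absorbed: 0.002693 / 0.13 = 0.02072 mol.
Fraction absorbed: 1 − 10^(−1.24) = 0.9425.
Incident photons needed: 0.02072 / 0.9425 = 0.02198 mol.
Photon energy: hc/λ = 5.564×10⁻¹⁹ J; per mole, 3.351×10⁵ J mol⁻¹.
Energy required: 0.02198 × 3.351×10⁵ = 7365 J.
Time: 7365 J / 1.16 W = 6300 s.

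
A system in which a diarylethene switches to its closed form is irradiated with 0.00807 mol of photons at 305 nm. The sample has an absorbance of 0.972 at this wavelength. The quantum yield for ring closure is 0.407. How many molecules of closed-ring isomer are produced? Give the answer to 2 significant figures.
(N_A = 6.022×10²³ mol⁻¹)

1.8×10²¹ molecules

Fraction absorbed: 1 − 10^(−0.972) = 0.8933.
Photons absorbed: 0.8933 × 0.00807 = 0.007209 mol.
Product: Φ × n_abs = 0.407 × 0.007209 = 0.002934 mol.
As a count: 0.002934 × 6.022×10²³ = 1.8×10²¹.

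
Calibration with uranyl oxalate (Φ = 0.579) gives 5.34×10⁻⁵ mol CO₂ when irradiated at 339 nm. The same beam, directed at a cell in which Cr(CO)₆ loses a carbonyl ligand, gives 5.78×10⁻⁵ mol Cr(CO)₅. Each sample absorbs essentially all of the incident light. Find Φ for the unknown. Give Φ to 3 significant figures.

Φ = 0.627

Photons absorbed by the actinometer: 5.34×10⁻⁵ / 0.579 = 9.223×10⁻⁵ mol.
Φ(unknown) = 5.78×10⁻⁵ / 9.223×10⁻⁵ = 0.627.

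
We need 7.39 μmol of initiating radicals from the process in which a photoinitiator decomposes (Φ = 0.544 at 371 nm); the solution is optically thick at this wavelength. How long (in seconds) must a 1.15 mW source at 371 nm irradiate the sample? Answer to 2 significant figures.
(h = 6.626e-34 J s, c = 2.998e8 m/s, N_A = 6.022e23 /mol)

Product: 7.39 μmol = 7.39e-6 mol.
Photons that must be absorbed: 7.39e-6 / 0.544 = 1.358e-5 mol.
Photon energy: hc/λ = 5.354e-19 J; per mole, 3.224e5 J mol⁻¹.
Energy required: 1.358e-5 × 3.224e5 = 4.378 J.
Time: 4.378 J / 0.00115 W = 3800 s.

t ≈ 3800 s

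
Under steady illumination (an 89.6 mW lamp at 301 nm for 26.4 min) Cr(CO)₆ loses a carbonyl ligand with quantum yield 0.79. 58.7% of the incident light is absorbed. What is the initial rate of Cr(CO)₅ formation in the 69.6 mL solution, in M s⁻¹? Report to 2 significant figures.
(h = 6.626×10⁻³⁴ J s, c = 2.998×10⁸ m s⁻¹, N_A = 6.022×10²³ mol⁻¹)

Photon energy at 301 nm: hc/λ = (6.626×10⁻³⁴)(2.998×10⁸)/(301×10⁻⁹) = 6.600×10⁻¹⁹ J.
Energy delivered: (89.6 mW)(1584 s) = 141.9 J.
Photons incident: 141.9 / 6.600×10⁻¹⁹ = 2.150×10²⁰, i.e. 2.150×10²⁰/6.022×10²³ = 3.570×10⁻⁴ mol.
Photons absorbed: 0.587 × 3.570×10⁻⁴ = 2.096×10⁻⁴ mol.
Product formed: 0.79 × 2.096×10⁻⁴ = 1.656×10⁻⁴ mol.
Rate: 1.656×10⁻⁴ mol / (1584 s × 0.0696 L) = 1.5×10⁻⁶ M s⁻¹.

1.5×10⁻⁶ M s⁻¹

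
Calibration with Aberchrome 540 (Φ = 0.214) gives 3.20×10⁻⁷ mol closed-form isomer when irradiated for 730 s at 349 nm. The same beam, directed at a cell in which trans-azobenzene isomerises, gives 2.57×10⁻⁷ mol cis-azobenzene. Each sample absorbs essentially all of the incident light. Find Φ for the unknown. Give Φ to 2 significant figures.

Photons absorbed by the actinometer: 3.20×10⁻⁷ / 0.214 = 1.495×10⁻⁶ mol.
Φ(unknown) = 2.57×10⁻⁷ / 1.495×10⁻⁶ = 0.17.

Φ = 0.17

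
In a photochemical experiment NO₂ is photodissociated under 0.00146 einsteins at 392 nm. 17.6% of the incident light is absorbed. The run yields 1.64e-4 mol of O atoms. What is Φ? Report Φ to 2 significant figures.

Photons absorbed: 0.176 × 0.00146 = 2.570e-4 mol.
Φ = 1.64e-4 mol / 2.570e-4 mol photons = 0.64.

Φ = 0.64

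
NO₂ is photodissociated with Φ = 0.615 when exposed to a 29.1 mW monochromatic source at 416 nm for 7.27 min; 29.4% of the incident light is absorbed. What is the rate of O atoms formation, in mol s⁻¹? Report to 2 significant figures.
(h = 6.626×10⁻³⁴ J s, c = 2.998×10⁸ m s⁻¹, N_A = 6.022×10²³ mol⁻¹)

1.8×10⁻⁸ mol s⁻¹

Photon energy at 416 nm: hc/λ = (6.626×10⁻³⁴)(2.998×10⁸)/(416×10⁻⁹) = 4.775×10⁻¹⁹ J.
Energy delivered: (29.1 mW)(436.2 s) = 12.69 J.
Photons incident: 12.69 / 4.775×10⁻¹⁹ = 2.658×10¹⁹, i.e. 2.658×10¹⁹/6.022×10²³ = 4.414×10⁻⁵ mol.
Photons absorbed: 0.294 × 4.414×10⁻⁵ = 1.298×10⁻⁵ mol.
Product formed: 0.615 × 1.298×10⁻⁵ = 7.983×10⁻⁶ mol.
Rate: 7.983×10⁻⁶ / 436.2 s = 1.8×10⁻⁸ mol s⁻¹.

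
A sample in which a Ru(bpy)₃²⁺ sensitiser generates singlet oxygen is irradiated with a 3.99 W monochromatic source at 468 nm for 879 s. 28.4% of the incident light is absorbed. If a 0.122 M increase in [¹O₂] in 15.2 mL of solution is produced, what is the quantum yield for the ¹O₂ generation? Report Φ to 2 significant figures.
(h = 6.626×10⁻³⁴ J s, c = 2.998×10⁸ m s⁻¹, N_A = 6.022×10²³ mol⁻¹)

Φ = 0.48

Product: (0.122 M)(0.0152 L) = 0.001854 mol.
Photon energy at 468 nm: hc/λ = (6.626×10⁻³⁴)(2.998×10⁸)/(468×10⁻⁹) = 4.245×10⁻¹⁹ J.
Energy delivered: (3.99 W)(879 s) = 3507 J.
Photons incident: 3507 / 4.245×10⁻¹⁹ = 8.261×10²¹, i.e. 8.261×10²¹/6.022×10²³ = 0.01372 mol.
Photons absorbed: 0.284 × 0.01372 = 0.003896 mol.
Φ = 0.001854 mol / 0.003896 mol photons = 0.48.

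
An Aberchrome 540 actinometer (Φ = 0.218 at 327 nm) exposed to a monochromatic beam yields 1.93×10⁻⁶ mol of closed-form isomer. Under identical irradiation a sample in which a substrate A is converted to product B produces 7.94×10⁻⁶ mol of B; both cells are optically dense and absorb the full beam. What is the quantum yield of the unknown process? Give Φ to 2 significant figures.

Φ = 0.90

Photons absorbed by the actinometer: 1.93×10⁻⁶ / 0.218 = 8.853×10⁻⁶ mol.
Φ(unknown) = 7.94×10⁻⁶ / 8.853×10⁻⁶ = 0.90.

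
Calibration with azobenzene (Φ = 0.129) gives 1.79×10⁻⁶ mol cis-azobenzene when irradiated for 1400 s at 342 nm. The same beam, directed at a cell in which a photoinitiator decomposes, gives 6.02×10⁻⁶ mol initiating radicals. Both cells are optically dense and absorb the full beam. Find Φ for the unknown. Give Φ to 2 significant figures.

Φ = 0.43

Photons absorbed by the actinometer: 1.79×10⁻⁶ / 0.129 = 1.388×10⁻⁵ mol.
Φ(unknown) = 6.02×10⁻⁶ / 1.388×10⁻⁵ = 0.43.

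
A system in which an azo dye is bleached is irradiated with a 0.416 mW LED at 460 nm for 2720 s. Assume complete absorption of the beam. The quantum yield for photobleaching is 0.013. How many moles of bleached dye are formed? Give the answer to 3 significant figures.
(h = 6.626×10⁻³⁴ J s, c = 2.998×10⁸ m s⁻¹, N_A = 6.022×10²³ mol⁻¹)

5.66×10⁻⁸ mol

Photon energy at 460 nm: hc/λ = (6.626×10⁻³⁴)(2.998×10⁸)/(460×10⁻⁹) = 4.318×10⁻¹⁹ J.
Energy delivered: (0.416 mW)(2720 s) = 1.132 J.
Photons incident: 1.132 / 4.318×10⁻¹⁹ = 2.622×10¹⁸, i.e. 2.622×10¹⁸/6.022×10²³ = 4.354×10⁻⁶ mol.
Product: Φ × n_abs = 0.013 × 4.354×10⁻⁶ = 5.660×10⁻⁸ mol.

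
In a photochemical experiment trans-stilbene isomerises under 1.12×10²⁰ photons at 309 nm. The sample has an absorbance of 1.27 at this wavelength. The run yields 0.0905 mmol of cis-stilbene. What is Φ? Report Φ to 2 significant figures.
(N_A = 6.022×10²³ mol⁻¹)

Product: 0.0905 mmol = 9.05×10⁻⁵ mol.
Moles of photons: 1.12×10²⁰ / 6.022×10²³ = 1.860×10⁻⁴ mol.
Fraction absorbed: 1 − 10^(−1.27) = 0.9463.
Photons absorbed: 0.9463 × 1.860×10⁻⁴ = 1.760×10⁻⁴ mol.
Φ = 9.05×10⁻⁵ mol / 1.760×10⁻⁴ mol photons = 0.51.

Φ = 0.51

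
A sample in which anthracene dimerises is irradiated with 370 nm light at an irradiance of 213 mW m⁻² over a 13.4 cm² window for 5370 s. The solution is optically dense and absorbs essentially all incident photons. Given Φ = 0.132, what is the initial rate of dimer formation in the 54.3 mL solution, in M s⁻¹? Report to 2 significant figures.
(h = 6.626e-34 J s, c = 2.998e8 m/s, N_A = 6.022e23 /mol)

2.1e-9 M s⁻¹

Photon energy at 370 nm: hc/λ = (6.626e-34)(2.998e8)/(370e-9) = 5.369e-19 J.
Energy delivered: (213 mW m⁻²)(13.4e-4 m²)(5370 s) = 1.533 J.
Photons incident: 1.533 / 5.369e-19 = 2.855e18, i.e. 2.855e18/6.022e23 = 4.741e-6 mol.
Product formed: 0.132 × 4.741e-6 = 6.258e-7 mol.
Rate: 6.258e-7 mol / (5370 s × 0.0543 L) = 2.1e-9 M s⁻¹.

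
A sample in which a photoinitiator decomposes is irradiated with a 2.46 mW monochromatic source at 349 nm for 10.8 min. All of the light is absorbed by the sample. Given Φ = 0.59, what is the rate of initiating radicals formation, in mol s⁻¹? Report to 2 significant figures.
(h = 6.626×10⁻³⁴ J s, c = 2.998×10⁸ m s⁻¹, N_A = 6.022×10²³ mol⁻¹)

Photon energy at 349 nm: hc/λ = (6.626×10⁻³⁴)(2.998×10⁸)/(349×10⁻⁹) = 5.692×10⁻¹⁹ J.
Energy delivered: (2.46 mW)(648 s) = 1.594 J.
Photons incident: 1.594 / 5.692×10⁻¹⁹ = 2.800×10¹⁸, i.e. 2.800×10¹⁸/6.022×10²³ = 4.650×10⁻⁶ mol.
Product formed: 0.59 × 4.650×10⁻⁶ = 2.744×10⁻⁶ mol.
Rate: 2.744×10⁻⁶ / 648 s = 4.2×10⁻⁹ mol s⁻¹.

4.2×10⁻⁹ mol s⁻¹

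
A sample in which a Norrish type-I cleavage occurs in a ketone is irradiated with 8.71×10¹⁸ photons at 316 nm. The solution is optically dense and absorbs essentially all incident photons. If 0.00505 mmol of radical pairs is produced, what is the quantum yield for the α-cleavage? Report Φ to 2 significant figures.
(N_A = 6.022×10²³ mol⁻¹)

Product: 0.00505 mmol = 5.05×10⁻⁶ mol.
Moles of photons: 8.71×10¹⁸ / 6.022×10²³ = 1.446×10⁻⁵ mol.
Φ = 5.05×10⁻⁶ mol / 1.446×10⁻⁵ mol photons = 0.35.

Φ = 0.35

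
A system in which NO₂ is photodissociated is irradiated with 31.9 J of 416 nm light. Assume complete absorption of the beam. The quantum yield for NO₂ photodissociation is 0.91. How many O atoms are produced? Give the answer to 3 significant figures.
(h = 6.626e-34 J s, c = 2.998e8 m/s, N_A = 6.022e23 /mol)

6.08e19 atoms

Photon energy at 416 nm: hc/λ = (6.626e-34)(2.998e8)/(416e-9) = 4.775e-19 J.
Photons incident: 31.9 / 4.775e-19 = 6.681e19, i.e. 6.681e19/6.022e23 = 1.109e-4 mol.
Product: Φ × n_abs = 0.91 × 1.109e-4 = 1.009e-4 mol.
As a count: 1.009e-4 × 6.022e23 = 6.08e19.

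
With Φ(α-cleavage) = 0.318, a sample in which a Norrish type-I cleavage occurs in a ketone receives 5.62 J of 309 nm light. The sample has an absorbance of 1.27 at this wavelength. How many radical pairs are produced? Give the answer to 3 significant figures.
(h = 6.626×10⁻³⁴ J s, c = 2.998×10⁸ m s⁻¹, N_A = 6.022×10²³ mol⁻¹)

2.63×10¹⁸ radical pairs

Photon energy at 309 nm: hc/λ = (6.626×10⁻³⁴)(2.998×10⁸)/(309×10⁻⁹) = 6.429×10⁻¹⁹ J.
Photons incident: 5.62 / 6.429×10⁻¹⁹ = 8.742×10¹⁸, i.e. 8.742×10¹⁸/6.022×10²³ = 1.452×10⁻⁵ mol.
Fraction absorbed: 1 − 10^(−1.27) = 0.9463.
Photons absorbed: 0.9463 × 1.452×10⁻⁵ = 1.374×10⁻⁵ mol.
Product: Φ × n_abs = 0.318 × 1.374×10⁻⁵ = 4.369×10⁻⁶ mol.
As a count: 4.369×10⁻⁶ × 6.022×10²³ = 2.63×10¹⁸.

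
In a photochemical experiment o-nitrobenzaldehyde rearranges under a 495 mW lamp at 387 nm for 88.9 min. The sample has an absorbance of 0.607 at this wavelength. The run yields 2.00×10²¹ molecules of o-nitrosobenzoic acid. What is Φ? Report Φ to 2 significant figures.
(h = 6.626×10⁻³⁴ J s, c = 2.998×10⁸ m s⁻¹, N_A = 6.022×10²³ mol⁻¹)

Product: 2.00×10²¹ / 6.022×10²³ = 0.003321 mol.
Photon energy at 387 nm: hc/λ = (6.626×10⁻³⁴)(2.998×10⁸)/(387×10⁻⁹) = 5.133×10⁻¹⁹ J.
Energy delivered: (495 mW)(5334 s) = 2640 J.
Photons incident: 2640 / 5.133×10⁻¹⁹ = 5.143×10²¹, i.e. 5.143×10²¹/6.022×10²³ = 0.008540 mol.
Fraction absorbed: 1 − 10^(−0.607) = 0.7528.
Photons absorbed: 0.7528 × 0.008540 = 0.006429 mol.
Φ = 0.003321 mol / 0.006429 mol photons = 0.52.

Φ = 0.52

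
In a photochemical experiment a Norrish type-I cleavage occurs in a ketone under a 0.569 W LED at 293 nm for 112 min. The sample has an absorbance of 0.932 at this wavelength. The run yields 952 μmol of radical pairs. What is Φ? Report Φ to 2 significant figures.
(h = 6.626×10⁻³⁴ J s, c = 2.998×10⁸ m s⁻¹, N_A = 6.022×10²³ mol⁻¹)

Product: 952 μmol = 9.52×10⁻⁴ mol.
Photon energy at 293 nm: hc/λ = (6.626×10⁻³⁴)(2.998×10⁸)/(293×10⁻⁹) = 6.780×10⁻¹⁹ J.
Energy delivered: (0.569 W)(6720 s) = 3824 J.
Photons incident: 3824 / 6.780×10⁻¹⁹ = 5.640×10²¹, i.e. 5.640×10²¹/6.022×10²³ = 0.009366 mol.
Fraction absorbed: 1 − 10^(−0.932) = 0.8831.
Photons absorbed: 0.8831 × 0.009366 = 0.008271 mol.
Φ = 9.52×10⁻⁴ mol / 0.008271 mol photons = 0.12.

Φ = 0.12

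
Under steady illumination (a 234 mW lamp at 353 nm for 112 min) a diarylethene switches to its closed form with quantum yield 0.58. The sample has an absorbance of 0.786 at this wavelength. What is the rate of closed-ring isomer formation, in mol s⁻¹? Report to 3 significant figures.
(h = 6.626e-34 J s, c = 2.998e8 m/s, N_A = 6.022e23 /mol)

3.35e-7 mol s⁻¹

Photon energy at 353 nm: hc/λ = (6.626e-34)(2.998e8)/(353e-9) = 5.627e-19 J.
Energy delivered: (234 mW)(6720 s) = 1572 J.
Photons incident: 1572 / 5.627e-19 = 2.794e21, i.e. 2.794e21/6.022e23 = 0.004640 mol.
Fraction absorbed: 1 − 10^(−0.786) = 0.8363.
Photons absorbed: 0.8363 × 0.004640 = 0.003880 mol.
Product formed: 0.58 × 0.003880 = 0.002250 mol.
Rate: 0.002250 / 6720 s = 3.35e-7 mol s⁻¹.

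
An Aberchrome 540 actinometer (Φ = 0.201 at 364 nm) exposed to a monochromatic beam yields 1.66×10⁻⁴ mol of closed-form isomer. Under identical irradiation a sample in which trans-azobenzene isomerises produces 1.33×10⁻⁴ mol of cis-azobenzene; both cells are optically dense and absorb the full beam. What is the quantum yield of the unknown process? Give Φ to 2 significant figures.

Φ = 0.16

Photons absorbed by the actinometer: 1.66×10⁻⁴ / 0.201 = 8.259×10⁻⁴ mol.
Φ(unknown) = 1.33×10⁻⁴ / 8.259×10⁻⁴ = 0.16.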